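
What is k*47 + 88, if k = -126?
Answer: -5834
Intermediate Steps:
k*47 + 88 = -126*47 + 88 = -5922 + 88 = -5834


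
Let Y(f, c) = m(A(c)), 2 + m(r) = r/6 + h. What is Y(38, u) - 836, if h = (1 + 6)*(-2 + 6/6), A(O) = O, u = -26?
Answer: -2548/3 ≈ -849.33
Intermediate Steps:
h = -7 (h = 7*(-2 + 6*(⅙)) = 7*(-2 + 1) = 7*(-1) = -7)
m(r) = -9 + r/6 (m(r) = -2 + (r/6 - 7) = -2 + (-7 + r/6) = -9 + r/6)
Y(f, c) = -9 + c/6
Y(38, u) - 836 = (-9 + (⅙)*(-26)) - 836 = (-9 - 13/3) - 836 = -40/3 - 836 = -2548/3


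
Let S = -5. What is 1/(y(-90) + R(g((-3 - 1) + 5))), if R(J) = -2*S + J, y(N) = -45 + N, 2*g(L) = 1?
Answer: -2/249 ≈ -0.0080321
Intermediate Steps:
g(L) = 1/2 (g(L) = (1/2)*1 = 1/2)
R(J) = 10 + J (R(J) = -2*(-5) + J = 10 + J)
1/(y(-90) + R(g((-3 - 1) + 5))) = 1/((-45 - 90) + (10 + 1/2)) = 1/(-135 + 21/2) = 1/(-249/2) = -2/249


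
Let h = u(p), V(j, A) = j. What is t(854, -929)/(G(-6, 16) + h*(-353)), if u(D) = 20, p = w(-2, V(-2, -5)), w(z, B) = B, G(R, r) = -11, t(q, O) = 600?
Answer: -200/2357 ≈ -0.084854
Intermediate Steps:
p = -2
h = 20
t(854, -929)/(G(-6, 16) + h*(-353)) = 600/(-11 + 20*(-353)) = 600/(-11 - 7060) = 600/(-7071) = 600*(-1/7071) = -200/2357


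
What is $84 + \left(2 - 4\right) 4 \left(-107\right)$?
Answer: $940$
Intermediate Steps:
$84 + \left(2 - 4\right) 4 \left(-107\right) = 84 + \left(-2\right) 4 \left(-107\right) = 84 - -856 = 84 + 856 = 940$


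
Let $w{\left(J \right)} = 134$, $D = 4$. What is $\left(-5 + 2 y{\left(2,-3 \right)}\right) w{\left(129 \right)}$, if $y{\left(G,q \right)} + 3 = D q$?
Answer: $-4690$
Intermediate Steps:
$y{\left(G,q \right)} = -3 + 4 q$
$\left(-5 + 2 y{\left(2,-3 \right)}\right) w{\left(129 \right)} = \left(-5 + 2 \left(-3 + 4 \left(-3\right)\right)\right) 134 = \left(-5 + 2 \left(-3 - 12\right)\right) 134 = \left(-5 + 2 \left(-15\right)\right) 134 = \left(-5 - 30\right) 134 = \left(-35\right) 134 = -4690$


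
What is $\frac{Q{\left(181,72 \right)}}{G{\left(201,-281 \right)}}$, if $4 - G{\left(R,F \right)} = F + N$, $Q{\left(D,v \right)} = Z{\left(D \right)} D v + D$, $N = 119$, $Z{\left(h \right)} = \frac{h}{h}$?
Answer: $\frac{13213}{166} \approx 79.596$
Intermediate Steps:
$Z{\left(h \right)} = 1$
$Q{\left(D,v \right)} = D + D v$ ($Q{\left(D,v \right)} = 1 D v + D = D v + D = D + D v$)
$G{\left(R,F \right)} = -115 - F$ ($G{\left(R,F \right)} = 4 - \left(F + 119\right) = 4 - \left(119 + F\right) = -115 - F$)
$\frac{Q{\left(181,72 \right)}}{G{\left(201,-281 \right)}} = \frac{181 \left(1 + 72\right)}{-115 - -281} = \frac{181 \cdot 73}{-115 + 281} = \frac{13213}{166}$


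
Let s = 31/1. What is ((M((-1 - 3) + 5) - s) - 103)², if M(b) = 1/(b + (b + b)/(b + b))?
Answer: 71289/4 ≈ 17822.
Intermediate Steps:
s = 31 (s = 31*1 = 31)
M(b) = 1/(1 + b) (M(b) = 1/(b + (2*b)/((2*b))) = 1/(b + (2*b)*(1/(2*b))) = 1/(b + 1) = 1/(1 + b))
((M((-1 - 3) + 5) - s) - 103)² = ((1/(1 + ((-1 - 3) + 5)) - 1*31) - 103)² = ((1/(1 + (-4 + 5)) - 31) - 103)² = ((1/(1 + 1) - 31) - 103)² = ((1/2 - 31) - 103)² = ((½ - 31) - 103)² = (-61/2 - 103)² = (-267/2)² = 71289/4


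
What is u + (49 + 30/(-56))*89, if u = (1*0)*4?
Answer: 120773/28 ≈ 4313.3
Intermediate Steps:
u = 0 (u = 0*4 = 0)
u + (49 + 30/(-56))*89 = 0 + (49 + 30/(-56))*89 = 0 + (49 + 30*(-1/56))*89 = 0 + (49 - 15/28)*89 = 0 + (1357/28)*89 = 0 + 120773/28 = 120773/28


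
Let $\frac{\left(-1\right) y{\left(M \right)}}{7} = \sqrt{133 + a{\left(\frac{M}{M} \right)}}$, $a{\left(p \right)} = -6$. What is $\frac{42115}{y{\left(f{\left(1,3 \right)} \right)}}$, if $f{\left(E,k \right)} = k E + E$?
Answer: $- \frac{42115 \sqrt{127}}{889} \approx -533.87$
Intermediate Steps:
$f{\left(E,k \right)} = E + E k$ ($f{\left(E,k \right)} = E k + E = E + E k$)
$y{\left(M \right)} = - 7 \sqrt{127}$ ($y{\left(M \right)} = - 7 \sqrt{133 - 6} = - 7 \sqrt{127}$)
$\frac{42115}{y{\left(f{\left(1,3 \right)} \right)}} = \frac{42115}{\left(-7\right) \sqrt{127}} = 42115 \left(- \frac{\sqrt{127}}{889}\right) = - \frac{42115 \sqrt{127}}{889}$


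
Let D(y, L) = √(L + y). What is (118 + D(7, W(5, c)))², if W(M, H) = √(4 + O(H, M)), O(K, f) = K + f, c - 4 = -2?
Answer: (118 + √(7 + √11))² ≈ 14692.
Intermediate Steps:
c = 2 (c = 4 - 2 = 2)
W(M, H) = √(4 + H + M) (W(M, H) = √(4 + (H + M)) = √(4 + H + M))
(118 + D(7, W(5, c)))² = (118 + √(√(4 + 2 + 5) + 7))² = (118 + √(√11 + 7))² = (118 + √(7 + √11))²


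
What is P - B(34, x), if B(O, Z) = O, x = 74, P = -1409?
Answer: -1443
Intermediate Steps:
P - B(34, x) = -1409 - 1*34 = -1409 - 34 = -1443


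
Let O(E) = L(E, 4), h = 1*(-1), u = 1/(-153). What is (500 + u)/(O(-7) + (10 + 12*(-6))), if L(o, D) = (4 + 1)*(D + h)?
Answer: -76499/7191 ≈ -10.638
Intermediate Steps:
u = -1/153 ≈ -0.0065359
h = -1
L(o, D) = -5 + 5*D (L(o, D) = (4 + 1)*(D - 1) = 5*(-1 + D) = -5 + 5*D)
O(E) = 15 (O(E) = -5 + 5*4 = -5 + 20 = 15)
(500 + u)/(O(-7) + (10 + 12*(-6))) = (500 - 1/153)/(15 + (10 + 12*(-6))) = 76499/(153*(15 + (10 - 72))) = 76499/(153*(15 - 62)) = (76499/153)/(-47) = (76499/153)*(-1/47) = -76499/7191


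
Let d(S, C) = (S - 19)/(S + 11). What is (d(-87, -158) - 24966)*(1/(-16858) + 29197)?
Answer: -466930860681375/640604 ≈ -7.2889e+8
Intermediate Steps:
d(S, C) = (-19 + S)/(11 + S)
(d(-87, -158) - 24966)*(1/(-16858) + 29197) = ((-19 - 87)/(11 - 87) - 24966)*(1/(-16858) + 29197) = (-106/(-76) - 24966)*(-1/16858 + 29197) = (-1/76*(-106) - 24966)*(492203025/16858) = (53/38 - 24966)*(492203025/16858) = -948655/38*492203025/16858 = -466930860681375/640604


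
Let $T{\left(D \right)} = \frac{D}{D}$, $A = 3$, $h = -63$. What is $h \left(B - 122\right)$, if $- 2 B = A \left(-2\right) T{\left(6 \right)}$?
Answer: $7497$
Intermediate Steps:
$T{\left(D \right)} = 1$
$B = 3$ ($B = - \frac{3 \left(-2\right) 1}{2} = - \frac{\left(-6\right) 1}{2} = \left(- \frac{1}{2}\right) \left(-6\right) = 3$)
$h \left(B - 122\right) = - 63 \left(3 - 122\right) = \left(-63\right) \left(-119\right) = 7497$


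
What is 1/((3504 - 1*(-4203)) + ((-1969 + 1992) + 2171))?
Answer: 1/9901 ≈ 0.00010100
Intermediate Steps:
1/((3504 - 1*(-4203)) + ((-1969 + 1992) + 2171)) = 1/((3504 + 4203) + (23 + 2171)) = 1/(7707 + 2194) = 1/9901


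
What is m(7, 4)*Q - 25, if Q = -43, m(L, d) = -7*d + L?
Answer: 878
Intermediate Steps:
m(L, d) = L - 7*d
m(7, 4)*Q - 25 = (7 - 7*4)*(-43) - 25 = (7 - 28)*(-43) - 25 = -21*(-43) - 25 = 903 - 25 = 878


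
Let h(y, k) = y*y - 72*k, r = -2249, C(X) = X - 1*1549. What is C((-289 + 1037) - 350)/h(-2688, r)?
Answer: -1151/7387272 ≈ -0.00015581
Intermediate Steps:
C(X) = -1549 + X (C(X) = X - 1549 = -1549 + X)
h(y, k) = y² - 72*k
C((-289 + 1037) - 350)/h(-2688, r) = (-1549 + ((-289 + 1037) - 350))/((-2688)² - 72*(-2249)) = (-1549 + (748 - 350))/(7225344 + 161928) = (-1549 + 398)/7387272 = -1151*1/7387272 = -1151/7387272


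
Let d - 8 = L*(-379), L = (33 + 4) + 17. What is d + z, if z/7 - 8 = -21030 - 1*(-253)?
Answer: -165841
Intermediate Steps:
L = 54 (L = 37 + 17 = 54)
d = -20458 (d = 8 + 54*(-379) = 8 - 20466 = -20458)
z = -145383 (z = 56 + 7*(-21030 - 1*(-253)) = 56 + 7*(-21030 + 253) = 56 + 7*(-20777) = 56 - 145439 = -145383)
d + z = -20458 - 145383 = -165841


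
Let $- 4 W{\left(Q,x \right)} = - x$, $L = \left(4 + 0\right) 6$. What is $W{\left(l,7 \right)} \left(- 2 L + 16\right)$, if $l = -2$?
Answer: $-56$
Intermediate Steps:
$L = 24$ ($L = 4 \cdot 6 = 24$)
$W{\left(Q,x \right)} = \frac{x}{4}$ ($W{\left(Q,x \right)} = - \frac{\left(-1\right) x}{4} = \frac{x}{4}$)
$W{\left(l,7 \right)} \left(- 2 L + 16\right) = \frac{1}{4} \cdot 7 \left(\left(-2\right) 24 + 16\right) = \frac{7 \left(-48 + 16\right)}{4} = \frac{7}{4} \left(-32\right) = -56$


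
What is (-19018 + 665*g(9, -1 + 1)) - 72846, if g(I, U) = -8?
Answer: -97184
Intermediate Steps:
(-19018 + 665*g(9, -1 + 1)) - 72846 = (-19018 + 665*(-8)) - 72846 = (-19018 - 5320) - 72846 = -24338 - 72846 = -97184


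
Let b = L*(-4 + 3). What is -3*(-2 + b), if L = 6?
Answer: 24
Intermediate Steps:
b = -6 (b = 6*(-4 + 3) = 6*(-1) = -6)
-3*(-2 + b) = -3*(-2 - 6) = -3*(-8) = 24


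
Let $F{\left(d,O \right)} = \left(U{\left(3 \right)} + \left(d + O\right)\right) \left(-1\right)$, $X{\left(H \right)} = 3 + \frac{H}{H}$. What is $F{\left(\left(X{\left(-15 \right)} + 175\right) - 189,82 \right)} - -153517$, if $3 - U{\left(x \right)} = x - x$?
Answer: $153442$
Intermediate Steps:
$U{\left(x \right)} = 3$ ($U{\left(x \right)} = 3 - \left(x - x\right) = 3 - 0 = 3 + 0 = 3$)
$X{\left(H \right)} = 4$ ($X{\left(H \right)} = 3 + 1 = 4$)
$F{\left(d,O \right)} = -3 - O - d$ ($F{\left(d,O \right)} = \left(3 + \left(d + O\right)\right) \left(-1\right) = \left(3 + \left(O + d\right)\right) \left(-1\right) = \left(3 + O + d\right) \left(-1\right) = -3 - O - d$)
$F{\left(\left(X{\left(-15 \right)} + 175\right) - 189,82 \right)} - -153517 = \left(-3 - 82 - \left(\left(4 + 175\right) - 189\right)\right) - -153517 = \left(-3 - 82 - \left(179 - 189\right)\right) + 153517 = \left(-3 - 82 - -10\right) + 153517 = \left(-3 - 82 + 10\right) + 153517 = -75 + 153517 = 153442$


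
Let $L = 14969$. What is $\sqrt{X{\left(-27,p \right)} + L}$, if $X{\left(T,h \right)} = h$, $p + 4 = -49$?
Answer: $2 \sqrt{3729} \approx 122.13$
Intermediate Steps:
$p = -53$ ($p = -4 - 49 = -53$)
$\sqrt{X{\left(-27,p \right)} + L} = \sqrt{-53 + 14969} = \sqrt{14916} = 2 \sqrt{3729}$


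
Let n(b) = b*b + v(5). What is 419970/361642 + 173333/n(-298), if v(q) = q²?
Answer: 49995003958/16062148609 ≈ 3.1126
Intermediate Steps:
n(b) = 25 + b² (n(b) = b*b + 5² = b² + 25 = 25 + b²)
419970/361642 + 173333/n(-298) = 419970/361642 + 173333/(25 + (-298)²) = 419970*(1/361642) + 173333/(25 + 88804) = 209985/180821 + 173333/88829 = 49995003958/16062148609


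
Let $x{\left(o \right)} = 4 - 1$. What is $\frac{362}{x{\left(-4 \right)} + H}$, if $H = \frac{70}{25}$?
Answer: $\frac{1810}{29} \approx 62.414$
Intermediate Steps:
$x{\left(o \right)} = 3$ ($x{\left(o \right)} = 4 - 1 = 3$)
$H = \frac{14}{5}$ ($H = 70 \cdot \frac{1}{25} = \frac{14}{5} \approx 2.8$)
$\frac{362}{x{\left(-4 \right)} + H} = \frac{362}{3 + \frac{14}{5}} = \frac{362}{\frac{29}{5}} = 362 \cdot \frac{5}{29} = \frac{1810}{29}$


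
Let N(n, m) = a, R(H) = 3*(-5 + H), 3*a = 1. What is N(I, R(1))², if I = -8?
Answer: ⅑ ≈ 0.11111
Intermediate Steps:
a = ⅓ (a = (⅓)*1 = ⅓ ≈ 0.33333)
R(H) = -15 + 3*H
N(n, m) = ⅓
N(I, R(1))² = (⅓)² = ⅑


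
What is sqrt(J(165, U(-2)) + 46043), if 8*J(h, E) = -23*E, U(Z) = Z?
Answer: sqrt(184195)/2 ≈ 214.59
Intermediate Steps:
J(h, E) = -23*E/8 (J(h, E) = (-23*E)/8 = -23*E/8)
sqrt(J(165, U(-2)) + 46043) = sqrt(-23/8*(-2) + 46043) = sqrt(23/4 + 46043) = sqrt(184195/4) = sqrt(184195)/2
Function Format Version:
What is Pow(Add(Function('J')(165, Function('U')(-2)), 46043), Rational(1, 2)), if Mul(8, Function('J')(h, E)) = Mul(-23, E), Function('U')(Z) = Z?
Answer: Mul(Rational(1, 2), Pow(184195, Rational(1, 2))) ≈ 214.59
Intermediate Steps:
Function('J')(h, E) = Mul(Rational(-23, 8), E) (Function('J')(h, E) = Mul(Rational(1, 8), Mul(-23, E)) = Mul(Rational(-23, 8), E))
Pow(Add(Function('J')(165, Function('U')(-2)), 46043), Rational(1, 2)) = Pow(Add(Mul(Rational(-23, 8), -2), 46043), Rational(1, 2)) = Pow(Add(Rational(23, 4), 46043), Rational(1, 2)) = Pow(Rational(184195, 4), Rational(1, 2)) = Mul(Rational(1, 2), Pow(184195, Rational(1, 2)))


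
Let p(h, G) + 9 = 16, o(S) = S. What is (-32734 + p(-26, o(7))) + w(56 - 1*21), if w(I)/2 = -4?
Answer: -32735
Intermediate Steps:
p(h, G) = 7 (p(h, G) = -9 + 16 = 7)
w(I) = -8 (w(I) = 2*(-4) = -8)
(-32734 + p(-26, o(7))) + w(56 - 1*21) = (-32734 + 7) - 8 = -32727 - 8 = -32735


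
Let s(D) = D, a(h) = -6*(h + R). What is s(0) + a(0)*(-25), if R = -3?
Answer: -450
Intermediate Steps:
a(h) = 18 - 6*h (a(h) = -6*(h - 3) = -6*(-3 + h) = 18 - 6*h)
s(0) + a(0)*(-25) = 0 + (18 - 6*0)*(-25) = 0 + (18 + 0)*(-25) = 0 + 18*(-25) = 0 - 450 = -450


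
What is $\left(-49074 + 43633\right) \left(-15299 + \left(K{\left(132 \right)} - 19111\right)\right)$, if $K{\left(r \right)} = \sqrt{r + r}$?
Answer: $187224810 - 10882 \sqrt{66} \approx 1.8714 \cdot 10^{8}$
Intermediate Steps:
$K{\left(r \right)} = \sqrt{2} \sqrt{r}$ ($K{\left(r \right)} = \sqrt{2 r} = \sqrt{2} \sqrt{r}$)
$\left(-49074 + 43633\right) \left(-15299 + \left(K{\left(132 \right)} - 19111\right)\right) = \left(-49074 + 43633\right) \left(-15299 - \left(19111 - \sqrt{2} \sqrt{132}\right)\right) = - 5441 \left(-15299 - \left(19111 - \sqrt{2} \cdot 2 \sqrt{33}\right)\right) = - 5441 \left(-15299 - \left(19111 - 2 \sqrt{66}\right)\right) = - 5441 \left(-34410 + 2 \sqrt{66}\right) = 187224810 - 10882 \sqrt{66}$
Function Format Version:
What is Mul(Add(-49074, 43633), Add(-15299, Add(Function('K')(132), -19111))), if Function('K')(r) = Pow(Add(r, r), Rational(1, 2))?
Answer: Add(187224810, Mul(-10882, Pow(66, Rational(1, 2)))) ≈ 1.8714e+8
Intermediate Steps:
Function('K')(r) = Mul(Pow(2, Rational(1, 2)), Pow(r, Rational(1, 2))) (Function('K')(r) = Pow(Mul(2, r), Rational(1, 2)) = Mul(Pow(2, Rational(1, 2)), Pow(r, Rational(1, 2))))
Mul(Add(-49074, 43633), Add(-15299, Add(Function('K')(132), -19111))) = Mul(Add(-49074, 43633), Add(-15299, Add(Mul(Pow(2, Rational(1, 2)), Pow(132, Rational(1, 2))), -19111))) = Mul(-5441, Add(-15299, Add(Mul(Pow(2, Rational(1, 2)), Mul(2, Pow(33, Rational(1, 2)))), -19111))) = Mul(-5441, Add(-15299, Add(Mul(2, Pow(66, Rational(1, 2))), -19111))) = Mul(-5441, Add(-15299, Add(-19111, Mul(2, Pow(66, Rational(1, 2)))))) = Mul(-5441, Add(-34410, Mul(2, Pow(66, Rational(1, 2))))) = Add(187224810, Mul(-10882, Pow(66, Rational(1, 2))))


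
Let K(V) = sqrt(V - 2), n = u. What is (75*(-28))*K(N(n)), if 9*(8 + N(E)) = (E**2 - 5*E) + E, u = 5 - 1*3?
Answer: -700*I*sqrt(94) ≈ -6786.8*I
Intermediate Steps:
u = 2 (u = 5 - 3 = 2)
n = 2
N(E) = -8 - 4*E/9 + E**2/9 (N(E) = -8 + ((E**2 - 5*E) + E)/9 = -8 + (E**2 - 4*E)/9 = -8 + (-4*E/9 + E**2/9) = -8 - 4*E/9 + E**2/9)
K(V) = sqrt(-2 + V)
(75*(-28))*K(N(n)) = (75*(-28))*sqrt(-2 + (-8 - 4/9*2 + (1/9)*2**2)) = -2100*sqrt(-2 + (-8 - 8/9 + (1/9)*4)) = -2100*sqrt(-2 + (-8 - 8/9 + 4/9)) = -2100*sqrt(-2 - 76/9) = -700*I*sqrt(94)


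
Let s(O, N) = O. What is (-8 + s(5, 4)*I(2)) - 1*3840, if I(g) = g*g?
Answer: -3828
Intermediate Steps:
I(g) = g²
(-8 + s(5, 4)*I(2)) - 1*3840 = (-8 + 5*2²) - 1*3840 = (-8 + 5*4) - 3840 = (-8 + 20) - 3840 = 12 - 3840 = -3828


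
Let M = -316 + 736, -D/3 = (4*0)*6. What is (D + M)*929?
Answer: 390180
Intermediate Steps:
D = 0 (D = -3*4*0*6 = -0*6 = -3*0 = 0)
M = 420
(D + M)*929 = (0 + 420)*929 = 420*929 = 390180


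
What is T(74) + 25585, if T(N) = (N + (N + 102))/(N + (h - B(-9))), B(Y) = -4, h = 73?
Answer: 3863585/151 ≈ 25587.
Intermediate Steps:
T(N) = (102 + 2*N)/(77 + N) (T(N) = (N + (N + 102))/(N + (73 - 1*(-4))) = (N + (102 + N))/(N + (73 + 4)) = (102 + 2*N)/(N + 77) = (102 + 2*N)/(77 + N))
T(74) + 25585 = 2*(51 + 74)/(77 + 74) + 25585 = 2*125/151 + 25585 = 2*(1/151)*125 + 25585 = 250/151 + 25585 = 3863585/151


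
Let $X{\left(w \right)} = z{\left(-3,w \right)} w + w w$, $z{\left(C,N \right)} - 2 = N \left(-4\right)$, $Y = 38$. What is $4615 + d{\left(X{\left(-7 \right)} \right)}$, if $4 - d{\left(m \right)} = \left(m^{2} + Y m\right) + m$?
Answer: $-15023$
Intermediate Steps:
$z{\left(C,N \right)} = 2 - 4 N$ ($z{\left(C,N \right)} = 2 + N \left(-4\right) = 2 - 4 N$)
$X{\left(w \right)} = w^{2} + w \left(2 - 4 w\right)$ ($X{\left(w \right)} = \left(2 - 4 w\right) w + w w = w \left(2 - 4 w\right) + w^{2} = w^{2} + w \left(2 - 4 w\right)$)
$d{\left(m \right)} = 4 - m^{2} - 39 m$ ($d{\left(m \right)} = 4 - \left(\left(m^{2} + 38 m\right) + m\right) = 4 - \left(m^{2} + 39 m\right) = 4 - m^{2} - 39 m$)
$4615 + d{\left(X{\left(-7 \right)} \right)} = 4615 - \left(-4 + \left(- 7 \left(2 - -21\right)\right)^{2} + 39 \left(-7\right) \left(2 - -21\right)\right) = 4615 - \left(-4 + \left(- 7 \left(2 + 21\right)\right)^{2} + 39 \left(-7\right) \left(2 + 21\right)\right) = 4615 - \left(-4 + \left(\left(-7\right) 23\right)^{2} + 39 \left(-7\right) 23\right) = 4615 - 19638 = -15023$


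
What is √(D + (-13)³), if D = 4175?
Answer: √1978 ≈ 44.475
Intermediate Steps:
√(D + (-13)³) = √(4175 + (-13)³) = √(4175 - 2197) = √1978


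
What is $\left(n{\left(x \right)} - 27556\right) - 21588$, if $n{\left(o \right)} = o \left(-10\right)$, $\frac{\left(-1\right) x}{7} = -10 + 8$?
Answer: $-49284$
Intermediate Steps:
$x = 14$ ($x = - 7 \left(-10 + 8\right) = \left(-7\right) \left(-2\right) = 14$)
$n{\left(o \right)} = - 10 o$
$\left(n{\left(x \right)} - 27556\right) - 21588 = \left(\left(-10\right) 14 - 27556\right) - 21588 = \left(-140 - 27556\right) - 21588 = -27696 - 21588 = -49284$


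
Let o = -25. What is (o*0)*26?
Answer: 0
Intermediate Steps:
(o*0)*26 = -25*0*26 = 0*26 = 0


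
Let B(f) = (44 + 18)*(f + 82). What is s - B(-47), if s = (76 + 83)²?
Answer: 23111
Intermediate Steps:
s = 25281 (s = 159² = 25281)
B(f) = 5084 + 62*f (B(f) = 62*(82 + f) = 5084 + 62*f)
s - B(-47) = 25281 - (5084 + 62*(-47)) = 25281 - (5084 - 2914) = 25281 - 1*2170 = 25281 - 2170 = 23111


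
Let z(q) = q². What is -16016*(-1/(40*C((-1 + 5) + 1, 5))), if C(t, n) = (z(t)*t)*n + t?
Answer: 143/225 ≈ 0.63556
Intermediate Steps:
C(t, n) = t + n*t³ (C(t, n) = (t²*t)*n + t = t³*n + t = n*t³ + t = t + n*t³)
-16016*(-1/(40*C((-1 + 5) + 1, 5))) = -16016*(-1/(40*(((-1 + 5) + 1) + 5*((-1 + 5) + 1)³))) = -16016*(-1/(40*((4 + 1) + 5*(4 + 1)³))) = -16016*(-1/(40*(5 + 5*5³))) = -16016*(-1/(40*(5 + 5*125))) = -16016*(-1/(40*(5 + 625))) = -16016/((630*(-1))*40) = -16016/((-630*40)) = -16016/(-25200) = -16016*(-1/25200) = 143/225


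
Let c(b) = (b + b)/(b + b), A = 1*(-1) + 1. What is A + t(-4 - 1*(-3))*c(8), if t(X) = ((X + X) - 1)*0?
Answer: 0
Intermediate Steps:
A = 0 (A = -1 + 1 = 0)
c(b) = 1 (c(b) = (2*b)/((2*b)) = (2*b)*(1/(2*b)) = 1)
t(X) = 0 (t(X) = (2*X - 1)*0 = (-1 + 2*X)*0 = 0)
A + t(-4 - 1*(-3))*c(8) = 0 + 0*1 = 0 + 0 = 0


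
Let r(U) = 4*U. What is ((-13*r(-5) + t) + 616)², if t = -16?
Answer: 739600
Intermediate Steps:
((-13*r(-5) + t) + 616)² = ((-52*(-5) - 16) + 616)² = ((-13*(-20) - 16) + 616)² = ((260 - 16) + 616)² = (244 + 616)² = 860² = 739600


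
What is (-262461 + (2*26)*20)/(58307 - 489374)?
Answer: 261421/431067 ≈ 0.60645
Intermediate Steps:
(-262461 + (2*26)*20)/(58307 - 489374) = (-262461 + 52*20)/(-431067) = (-262461 + 1040)*(-1/431067) = -261421*(-1/431067) = 261421/431067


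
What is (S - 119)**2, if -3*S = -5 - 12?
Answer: 115600/9 ≈ 12844.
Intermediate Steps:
S = 17/3 (S = -(-5 - 12)/3 = -1/3*(-17) = 17/3 ≈ 5.6667)
(S - 119)**2 = (17/3 - 119)**2 = (-340/3)**2 = 115600/9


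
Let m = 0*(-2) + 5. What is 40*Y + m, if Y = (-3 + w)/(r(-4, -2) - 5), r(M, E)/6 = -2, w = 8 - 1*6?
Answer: 125/17 ≈ 7.3529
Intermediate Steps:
w = 2 (w = 8 - 6 = 2)
m = 5 (m = 0 + 5 = 5)
r(M, E) = -12 (r(M, E) = 6*(-2) = -12)
Y = 1/17 (Y = (-3 + 2)/(-12 - 5) = -1/(-17) = -1*(-1/17) = 1/17 ≈ 0.058824)
40*Y + m = 40*(1/17) + 5 = 40/17 + 5 = 125/17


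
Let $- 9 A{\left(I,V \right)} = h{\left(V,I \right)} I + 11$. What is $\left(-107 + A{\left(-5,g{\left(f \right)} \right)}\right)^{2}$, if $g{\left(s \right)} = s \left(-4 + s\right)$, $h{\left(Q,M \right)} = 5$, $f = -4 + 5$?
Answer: $\frac{900601}{81} \approx 11119.0$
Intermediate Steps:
$f = 1$
$A{\left(I,V \right)} = - \frac{11}{9} - \frac{5 I}{9}$ ($A{\left(I,V \right)} = - \frac{5 I + 11}{9} = - \frac{11 + 5 I}{9} = - \frac{11}{9} - \frac{5 I}{9}$)
$\left(-107 + A{\left(-5,g{\left(f \right)} \right)}\right)^{2} = \left(-107 - - \frac{14}{9}\right)^{2} = \left(-107 + \left(- \frac{11}{9} + \frac{25}{9}\right)\right)^{2} = \left(-107 + \frac{14}{9}\right)^{2} = \left(- \frac{949}{9}\right)^{2} = \frac{900601}{81}$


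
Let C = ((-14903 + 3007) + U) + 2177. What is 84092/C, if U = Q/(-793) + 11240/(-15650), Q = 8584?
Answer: -104361956140/12076041647 ≈ -8.6421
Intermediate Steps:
U = -14325292/1241045 (U = 8584/(-793) + 11240/(-15650) = 8584*(-1/793) + 11240*(-1/15650) = -8584/793 - 1124/1565 = -14325292/1241045 ≈ -11.543)
C = -12076041647/1241045 (C = ((-14903 + 3007) - 14325292/1241045) + 2177 = (-11896 - 14325292/1241045) + 2177 = -14777796612/1241045 + 2177 = -12076041647/1241045 ≈ -9730.5)
84092/C = 84092/(-12076041647/1241045) = 84092*(-1241045/12076041647) = -104361956140/12076041647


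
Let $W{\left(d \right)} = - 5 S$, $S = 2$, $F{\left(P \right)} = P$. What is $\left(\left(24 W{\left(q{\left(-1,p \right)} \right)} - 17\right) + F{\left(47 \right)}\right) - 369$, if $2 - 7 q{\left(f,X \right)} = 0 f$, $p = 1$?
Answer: $-579$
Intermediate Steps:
$q{\left(f,X \right)} = \frac{2}{7}$ ($q{\left(f,X \right)} = \frac{2}{7} - \frac{0 f}{7} = \frac{2}{7} - 0 = \frac{2}{7} + 0 = \frac{2}{7}$)
$W{\left(d \right)} = -10$ ($W{\left(d \right)} = \left(-5\right) 2 = -10$)
$\left(\left(24 W{\left(q{\left(-1,p \right)} \right)} - 17\right) + F{\left(47 \right)}\right) - 369 = \left(\left(24 \left(-10\right) - 17\right) + 47\right) - 369 = \left(\left(-240 - 17\right) + 47\right) - 369 = \left(-257 + 47\right) - 369 = -210 - 369 = -579$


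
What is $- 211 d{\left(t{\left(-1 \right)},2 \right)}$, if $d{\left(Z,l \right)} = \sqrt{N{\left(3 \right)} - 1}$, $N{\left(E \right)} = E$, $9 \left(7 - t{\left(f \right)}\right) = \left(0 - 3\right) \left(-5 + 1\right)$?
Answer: $- 211 \sqrt{2} \approx -298.4$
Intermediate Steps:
$t{\left(f \right)} = \frac{17}{3}$ ($t{\left(f \right)} = 7 - \frac{\left(0 - 3\right) \left(-5 + 1\right)}{9} = 7 - \frac{\left(-3\right) \left(-4\right)}{9} = 7 - \frac{4}{3} = \frac{17}{3}$)
$d{\left(Z,l \right)} = \sqrt{2}$ ($d{\left(Z,l \right)} = \sqrt{3 - 1} = \sqrt{2}$)
$- 211 d{\left(t{\left(-1 \right)},2 \right)} = - 211 \sqrt{2}$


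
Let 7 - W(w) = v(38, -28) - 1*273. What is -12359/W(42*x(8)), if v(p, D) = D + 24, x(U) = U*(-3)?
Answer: -12359/284 ≈ -43.518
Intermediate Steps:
x(U) = -3*U
v(p, D) = 24 + D
W(w) = 284 (W(w) = 7 - ((24 - 28) - 1*273) = 7 - (-4 - 273) = 7 - 1*(-277) = 7 + 277 = 284)
-12359/W(42*x(8)) = -12359/284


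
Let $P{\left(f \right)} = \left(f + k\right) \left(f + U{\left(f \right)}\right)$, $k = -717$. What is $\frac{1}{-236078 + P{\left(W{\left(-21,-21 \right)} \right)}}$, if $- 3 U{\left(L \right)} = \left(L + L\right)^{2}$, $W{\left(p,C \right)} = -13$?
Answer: $- \frac{3}{186284} \approx -1.6104 \cdot 10^{-5}$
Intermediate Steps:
$U{\left(L \right)} = - \frac{4 L^{2}}{3}$ ($U{\left(L \right)} = - \frac{\left(L + L\right)^{2}}{3} = - \frac{\left(2 L\right)^{2}}{3} = - \frac{4 L^{2}}{3}$)
$P{\left(f \right)} = \left(-717 + f\right) \left(f - \frac{4 f^{2}}{3}\right)$ ($P{\left(f \right)} = \left(f - 717\right) \left(f - \frac{4 f^{2}}{3}\right) = \left(-717 + f\right) \left(f - \frac{4 f^{2}}{3}\right)$)
$\frac{1}{-236078 + P{\left(W{\left(-21,-21 \right)} \right)}} = \frac{1}{-236078 + \frac{1}{3} \left(-13\right) \left(-2151 - 4 \left(-13\right)^{2} + 2871 \left(-13\right)\right)} = \frac{1}{-236078 + \frac{1}{3} \left(-13\right) \left(-2151 - 676 - 37323\right)} = \frac{1}{-236078 + \frac{1}{3} \left(-13\right) \left(-40150\right)} = \frac{1}{-236078 + \frac{521950}{3}} = \frac{1}{- \frac{186284}{3}} = - \frac{3}{186284}$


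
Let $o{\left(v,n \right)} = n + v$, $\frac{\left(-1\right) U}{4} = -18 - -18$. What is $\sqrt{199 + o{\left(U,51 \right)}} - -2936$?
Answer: $2936 + 5 \sqrt{10} \approx 2951.8$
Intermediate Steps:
$U = 0$ ($U = - 4 \left(-18 - -18\right) = - 4 \left(-18 + 18\right) = \left(-4\right) 0 = 0$)
$\sqrt{199 + o{\left(U,51 \right)}} - -2936 = \sqrt{199 + \left(51 + 0\right)} - -2936 = \sqrt{199 + 51} + 2936 = \sqrt{250} + 2936 = 5 \sqrt{10} + 2936 = 2936 + 5 \sqrt{10}$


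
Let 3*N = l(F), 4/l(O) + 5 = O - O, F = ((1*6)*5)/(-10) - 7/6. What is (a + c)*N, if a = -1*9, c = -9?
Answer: 24/5 ≈ 4.8000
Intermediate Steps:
a = -9
F = -25/6 (F = (6*5)*(-⅒) - 7*⅙ = 30*(-⅒) - 7/6 = -3 - 7/6 = -25/6 ≈ -4.1667)
l(O) = -⅘ (l(O) = 4/(-5 + (O - O)) = 4/(-5 + 0) = 4/(-5) = 4*(-⅕) = -⅘)
N = -4/15 (N = (⅓)*(-⅘) = -4/15 ≈ -0.26667)
(a + c)*N = (-9 - 9)*(-4/15) = -18*(-4/15) = 24/5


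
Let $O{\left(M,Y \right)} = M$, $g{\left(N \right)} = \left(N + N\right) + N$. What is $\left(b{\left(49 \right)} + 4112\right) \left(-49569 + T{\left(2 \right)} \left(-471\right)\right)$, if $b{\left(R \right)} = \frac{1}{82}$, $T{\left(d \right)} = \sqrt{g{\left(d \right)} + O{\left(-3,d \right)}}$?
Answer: $- \frac{407656665}{2} - \frac{158814135 \sqrt{3}}{82} \approx -2.0718 \cdot 10^{8}$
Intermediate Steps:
$g{\left(N \right)} = 3 N$ ($g{\left(N \right)} = 2 N + N = 3 N$)
$T{\left(d \right)} = \sqrt{-3 + 3 d}$ ($T{\left(d \right)} = \sqrt{3 d - 3} = \sqrt{-3 + 3 d}$)
$b{\left(R \right)} = \frac{1}{82}$
$\left(b{\left(49 \right)} + 4112\right) \left(-49569 + T{\left(2 \right)} \left(-471\right)\right) = \left(\frac{1}{82} + 4112\right) \left(-49569 + \sqrt{-3 + 3 \cdot 2} \left(-471\right)\right) = \frac{337185 \left(-49569 + \sqrt{-3 + 6} \left(-471\right)\right)}{82} = \frac{337185 \left(-49569 + \sqrt{3} \left(-471\right)\right)}{82} = \frac{337185 \left(-49569 - 471 \sqrt{3}\right)}{82} = - \frac{407656665}{2} - \frac{158814135 \sqrt{3}}{82}$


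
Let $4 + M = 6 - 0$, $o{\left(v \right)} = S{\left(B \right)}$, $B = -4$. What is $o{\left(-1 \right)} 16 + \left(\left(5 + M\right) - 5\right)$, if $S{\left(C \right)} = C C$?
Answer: $258$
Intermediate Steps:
$S{\left(C \right)} = C^{2}$
$o{\left(v \right)} = 16$ ($o{\left(v \right)} = \left(-4\right)^{2} = 16$)
$M = 2$ ($M = -4 + \left(6 - 0\right) = -4 + \left(6 + 0\right) = -4 + 6 = 2$)
$o{\left(-1 \right)} 16 + \left(\left(5 + M\right) - 5\right) = 16 \cdot 16 + \left(\left(5 + 2\right) - 5\right) = 256 + \left(7 - 5\right) = 256 + 2 = 258$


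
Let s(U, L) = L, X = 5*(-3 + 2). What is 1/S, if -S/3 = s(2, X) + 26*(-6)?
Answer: 1/483 ≈ 0.0020704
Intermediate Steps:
X = -5 (X = 5*(-1) = -5)
S = 483 (S = -3*(-5 + 26*(-6)) = -3*(-5 - 156) = -3*(-161) = 483)
1/S = 1/483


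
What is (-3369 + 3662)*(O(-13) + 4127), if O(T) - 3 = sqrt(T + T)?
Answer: 1210090 + 293*I*sqrt(26) ≈ 1.2101e+6 + 1494.0*I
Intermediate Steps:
O(T) = 3 + sqrt(2)*sqrt(T) (O(T) = 3 + sqrt(T + T) = 3 + sqrt(2*T) = 3 + sqrt(2)*sqrt(T))
(-3369 + 3662)*(O(-13) + 4127) = (-3369 + 3662)*((3 + sqrt(2)*sqrt(-13)) + 4127) = 293*((3 + sqrt(2)*(I*sqrt(13))) + 4127) = 293*((3 + I*sqrt(26)) + 4127) = 293*(4130 + I*sqrt(26)) = 1210090 + 293*I*sqrt(26)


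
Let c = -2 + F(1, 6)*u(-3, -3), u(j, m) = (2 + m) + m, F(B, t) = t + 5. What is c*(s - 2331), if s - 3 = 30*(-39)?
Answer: 160908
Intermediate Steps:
F(B, t) = 5 + t
s = -1167 (s = 3 + 30*(-39) = 3 - 1170 = -1167)
u(j, m) = 2 + 2*m
c = -46 (c = -2 + (5 + 6)*(2 + 2*(-3)) = -2 + 11*(2 - 6) = -2 + 11*(-4) = -2 - 44 = -46)
c*(s - 2331) = -46*(-1167 - 2331) = -46*(-3498) = 160908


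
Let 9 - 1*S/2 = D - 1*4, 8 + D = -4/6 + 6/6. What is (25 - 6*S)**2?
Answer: 49729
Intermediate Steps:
D = -23/3 (D = -8 + (-4/6 + 6/6) = -8 + (-4*1/6 + 6*(1/6)) = -8 + (-2/3 + 1) = -8 + 1/3 = -23/3 ≈ -7.6667)
S = 124/3 (S = 18 - 2*(-23/3 - 1*4) = 18 - 2*(-23/3 - 4) = 18 - 2*(-35/3) = 18 + 70/3 = 124/3 ≈ 41.333)
(25 - 6*S)**2 = (25 - 6*124/3)**2 = (25 - 248)**2 = (-223)**2 = 49729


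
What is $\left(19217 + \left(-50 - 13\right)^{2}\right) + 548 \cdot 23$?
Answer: $35790$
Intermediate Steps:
$\left(19217 + \left(-50 - 13\right)^{2}\right) + 548 \cdot 23 = \left(19217 + \left(-63\right)^{2}\right) + 12604 = \left(19217 + 3969\right) + 12604 = 23186 + 12604 = 35790$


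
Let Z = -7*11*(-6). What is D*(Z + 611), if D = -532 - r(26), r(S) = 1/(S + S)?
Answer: -29684545/52 ≈ -5.7086e+5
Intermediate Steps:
r(S) = 1/(2*S)
Z = 462 (Z = -77*(-6) = 462)
D = -27665/52 (D = -532 - 1/(2*26) = -532 - 1*1/52 = -532 - 1/52 = -27665/52 ≈ -532.02)
D*(Z + 611) = -27665*(462 + 611)/52 = -27665/52*1073 = -29684545/52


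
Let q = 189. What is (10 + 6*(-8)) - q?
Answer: -227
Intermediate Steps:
(10 + 6*(-8)) - q = (10 + 6*(-8)) - 1*189 = (10 - 48) - 189 = -38 - 189 = -227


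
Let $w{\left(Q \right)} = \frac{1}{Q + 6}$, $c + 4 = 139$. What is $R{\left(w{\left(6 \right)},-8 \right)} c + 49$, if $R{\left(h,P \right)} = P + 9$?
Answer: $184$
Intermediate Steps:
$c = 135$ ($c = -4 + 139 = 135$)
$w{\left(Q \right)} = \frac{1}{6 + Q}$
$R{\left(h,P \right)} = 9 + P$
$R{\left(w{\left(6 \right)},-8 \right)} c + 49 = \left(9 - 8\right) 135 + 49 = 1 \cdot 135 + 49 = 135 + 49 = 184$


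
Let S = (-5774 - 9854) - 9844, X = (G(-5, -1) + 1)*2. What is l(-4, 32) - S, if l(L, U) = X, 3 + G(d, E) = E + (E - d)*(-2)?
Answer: 25450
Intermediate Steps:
G(d, E) = -3 - E + 2*d (G(d, E) = -3 + (E + (E - d)*(-2)) = -3 + (E + (-2*E + 2*d)) = -3 + (-E + 2*d) = -3 - E + 2*d)
X = -22 (X = ((-3 - 1*(-1) + 2*(-5)) + 1)*2 = ((-3 + 1 - 10) + 1)*2 = (-12 + 1)*2 = -11*2 = -22)
S = -25472 (S = -15628 - 9844 = -25472)
l(L, U) = -22
l(-4, 32) - S = -22 - 1*(-25472) = -22 + 25472 = 25450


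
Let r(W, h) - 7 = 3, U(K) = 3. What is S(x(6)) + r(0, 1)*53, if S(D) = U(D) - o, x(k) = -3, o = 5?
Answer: 528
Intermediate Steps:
r(W, h) = 10 (r(W, h) = 7 + 3 = 10)
S(D) = -2 (S(D) = 3 - 1*5 = 3 - 5 = -2)
S(x(6)) + r(0, 1)*53 = -2 + 10*53 = -2 + 530 = 528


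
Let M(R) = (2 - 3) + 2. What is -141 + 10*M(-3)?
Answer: -131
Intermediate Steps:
M(R) = 1 (M(R) = -1 + 2 = 1)
-141 + 10*M(-3) = -141 + 10*1 = -141 + 10 = -131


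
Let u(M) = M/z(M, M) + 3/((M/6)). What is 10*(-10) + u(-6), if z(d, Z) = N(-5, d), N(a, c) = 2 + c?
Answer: -203/2 ≈ -101.50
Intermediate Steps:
z(d, Z) = 2 + d
u(M) = 18/M + M/(2 + M) (u(M) = M/(2 + M) + 3/((M/6)) = M/(2 + M) + 3*(6/M) = M/(2 + M) + 18/M = 18/M + M/(2 + M))
10*(-10) + u(-6) = 10*(-10) + (18/(-6) - 6/(2 - 6)) = -100 + (18*(-⅙) - 6/(-4)) = -100 + (-3 - 6*(-¼)) = -100 + (-3 + 3/2) = -100 - 3/2 = -203/2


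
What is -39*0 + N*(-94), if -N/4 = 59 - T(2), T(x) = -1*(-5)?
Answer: 20304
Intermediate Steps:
T(x) = 5
N = -216 (N = -4*(59 - 1*5) = -4*(59 - 5) = -4*54 = -216)
-39*0 + N*(-94) = -39*0 - 216*(-94) = 0 + 20304 = 20304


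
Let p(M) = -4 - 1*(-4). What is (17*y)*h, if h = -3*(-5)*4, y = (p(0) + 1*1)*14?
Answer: 14280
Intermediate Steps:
p(M) = 0 (p(M) = -4 + 4 = 0)
y = 14 (y = (0 + 1*1)*14 = (0 + 1)*14 = 1*14 = 14)
h = 60 (h = 15*4 = 60)
(17*y)*h = (17*14)*60 = 238*60 = 14280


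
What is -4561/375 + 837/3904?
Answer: -17492269/1464000 ≈ -11.948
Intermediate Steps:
-4561/375 + 837/3904 = -17492269/1464000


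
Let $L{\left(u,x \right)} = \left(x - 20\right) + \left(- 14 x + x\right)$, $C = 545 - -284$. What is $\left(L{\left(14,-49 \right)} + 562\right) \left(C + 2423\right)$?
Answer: $3674760$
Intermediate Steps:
$C = 829$ ($C = 545 + \left(-849 + 1133\right) = 545 + 284 = 829$)
$L{\left(u,x \right)} = -20 - 12 x$ ($L{\left(u,x \right)} = \left(-20 + x\right) - 13 x = -20 - 12 x$)
$\left(L{\left(14,-49 \right)} + 562\right) \left(C + 2423\right) = \left(\left(-20 - -588\right) + 562\right) \left(829 + 2423\right) = \left(\left(-20 + 588\right) + 562\right) 3252 = \left(568 + 562\right) 3252 = 1130 \cdot 3252 = 3674760$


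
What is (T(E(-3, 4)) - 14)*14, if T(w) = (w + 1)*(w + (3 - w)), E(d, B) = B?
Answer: 14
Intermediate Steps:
T(w) = 3 + 3*w (T(w) = (1 + w)*3 = 3 + 3*w)
(T(E(-3, 4)) - 14)*14 = ((3 + 3*4) - 14)*14 = ((3 + 12) - 14)*14 = (15 - 14)*14 = 1*14 = 14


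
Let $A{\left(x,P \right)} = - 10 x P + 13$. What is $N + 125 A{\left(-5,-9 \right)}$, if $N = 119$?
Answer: $-54506$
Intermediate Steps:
$A{\left(x,P \right)} = 13 - 10 P x$ ($A{\left(x,P \right)} = - 10 P x + 13 = 13 - 10 P x$)
$N + 125 A{\left(-5,-9 \right)} = 119 + 125 \left(13 - \left(-90\right) \left(-5\right)\right) = 119 + 125 \left(13 - 450\right) = 119 + 125 \left(-437\right) = 119 - 54625 = -54506$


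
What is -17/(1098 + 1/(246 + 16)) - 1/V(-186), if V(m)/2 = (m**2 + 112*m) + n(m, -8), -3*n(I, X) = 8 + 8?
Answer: -368549639/23748311704 ≈ -0.015519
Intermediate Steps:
n(I, X) = -16/3 (n(I, X) = -(8 + 8)/3 = -1/3*16 = -16/3)
V(m) = -32/3 + 2*m**2 + 224*m (V(m) = 2*((m**2 + 112*m) - 16/3) = 2*(-16/3 + m**2 + 112*m) = -32/3 + 2*m**2 + 224*m)
-17/(1098 + 1/(246 + 16)) - 1/V(-186) = -17/(1098 + 1/(246 + 16)) - 1/(-32/3 + 2*(-186)**2 + 224*(-186)) = -17/(1098 + 1/262) - 1/(-32/3 + 2*34596 - 41664) = -17/(1098 + 1/262) - 1/(-32/3 + 69192 - 41664) = -17/(287677/262) - 1/82552/3 = (262/287677)*(-17) - 1*3/82552 = -4454/287677 - 3/82552 = -368549639/23748311704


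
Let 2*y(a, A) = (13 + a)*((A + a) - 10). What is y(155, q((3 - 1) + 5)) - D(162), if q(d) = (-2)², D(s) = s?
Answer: 12354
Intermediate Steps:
q(d) = 4
y(a, A) = (13 + a)*(-10 + A + a)/2 (y(a, A) = ((13 + a)*((A + a) - 10))/2 = ((13 + a)*(-10 + A + a))/2 = (13 + a)*(-10 + A + a)/2)
y(155, q((3 - 1) + 5)) - D(162) = (-65 + (½)*155² + (3/2)*155 + (13/2)*4 + (½)*4*155) - 1*162 = (-65 + (½)*24025 + 465/2 + 26 + 310) - 162 = (-65 + 24025/2 + 465/2 + 26 + 310) - 162 = 12516 - 162 = 12354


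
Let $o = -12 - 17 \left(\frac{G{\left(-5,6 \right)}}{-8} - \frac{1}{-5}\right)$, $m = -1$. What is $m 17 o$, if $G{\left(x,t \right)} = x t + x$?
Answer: $\frac{61047}{40} \approx 1526.2$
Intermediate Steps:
$G{\left(x,t \right)} = x + t x$ ($G{\left(x,t \right)} = t x + x = x + t x$)
$o = - \frac{3591}{40}$ ($o = -12 - 17 \left(\frac{\left(-5\right) \left(1 + 6\right)}{-8} - \frac{1}{-5}\right) = -12 - 17 \left(\left(-5\right) 7 \left(- \frac{1}{8}\right) - - \frac{1}{5}\right) = -12 - 17 \left(\left(-35\right) \left(- \frac{1}{8}\right) + \frac{1}{5}\right) = -12 - 17 \left(\frac{35}{8} + \frac{1}{5}\right) = -12 - \frac{3111}{40} = - \frac{3591}{40} \approx -89.775$)
$m 17 o = \left(-1\right) 17 \left(- \frac{3591}{40}\right) = \left(-17\right) \left(- \frac{3591}{40}\right) = \frac{61047}{40}$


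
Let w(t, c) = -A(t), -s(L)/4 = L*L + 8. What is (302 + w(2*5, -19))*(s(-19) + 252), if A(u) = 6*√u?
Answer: -369648 + 7344*√10 ≈ -3.4642e+5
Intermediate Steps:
s(L) = -32 - 4*L² (s(L) = -4*(L*L + 8) = -4*(L² + 8) = -4*(8 + L²) = -32 - 4*L²)
w(t, c) = -6*√t
(302 + w(2*5, -19))*(s(-19) + 252) = (302 - 6*√10)*((-32 - 4*(-19)²) + 252) = (302 - 6*√10)*((-32 - 4*361) + 252) = (302 - 6*√10)*((-32 - 1444) + 252) = (302 - 6*√10)*(-1476 + 252) = (302 - 6*√10)*(-1224) = -369648 + 7344*√10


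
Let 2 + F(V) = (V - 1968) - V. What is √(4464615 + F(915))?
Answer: √4462645 ≈ 2112.5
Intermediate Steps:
F(V) = -1970 (F(V) = -2 + ((V - 1968) - V) = -2 + ((-1968 + V) - V) = -2 - 1968 = -1970)
√(4464615 + F(915)) = √(4464615 - 1970) = √4462645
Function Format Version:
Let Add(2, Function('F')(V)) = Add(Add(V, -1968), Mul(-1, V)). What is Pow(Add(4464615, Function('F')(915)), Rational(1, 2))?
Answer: Pow(4462645, Rational(1, 2)) ≈ 2112.5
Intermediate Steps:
Function('F')(V) = -1970 (Function('F')(V) = Add(-2, Add(Add(V, -1968), Mul(-1, V))) = Add(-2, Add(Add(-1968, V), Mul(-1, V))) = Add(-2, -1968) = -1970)
Pow(Add(4464615, Function('F')(915)), Rational(1, 2)) = Pow(Add(4464615, -1970), Rational(1, 2)) = Pow(4462645, Rational(1, 2))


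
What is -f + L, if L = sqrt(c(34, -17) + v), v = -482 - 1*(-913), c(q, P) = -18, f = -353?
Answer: 353 + sqrt(413) ≈ 373.32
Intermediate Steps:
v = 431 (v = -482 + 913 = 431)
L = sqrt(413) (L = sqrt(-18 + 431) = sqrt(413) ≈ 20.322)
-f + L = -1*(-353) + sqrt(413) = 353 + sqrt(413)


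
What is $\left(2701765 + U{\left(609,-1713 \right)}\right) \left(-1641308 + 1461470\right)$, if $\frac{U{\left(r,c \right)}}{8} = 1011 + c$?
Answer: $-484870043862$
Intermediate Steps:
$U{\left(r,c \right)} = 8088 + 8 c$ ($U{\left(r,c \right)} = 8 \left(1011 + c\right) = 8088 + 8 c$)
$\left(2701765 + U{\left(609,-1713 \right)}\right) \left(-1641308 + 1461470\right) = \left(2701765 + \left(8088 + 8 \left(-1713\right)\right)\right) \left(-1641308 + 1461470\right) = \left(2701765 + \left(8088 - 13704\right)\right) \left(-179838\right) = \left(2701765 - 5616\right) \left(-179838\right) = 2696149 \left(-179838\right) = -484870043862$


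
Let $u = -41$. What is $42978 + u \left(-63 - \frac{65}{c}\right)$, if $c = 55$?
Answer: $\frac{501704}{11} \approx 45609.0$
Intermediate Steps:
$42978 + u \left(-63 - \frac{65}{c}\right) = 42978 - 41 \left(-63 - \frac{65}{55}\right) = 42978 - 41 \left(-63 - \frac{13}{11}\right) = 42978 - - \frac{28946}{11} = 42978 + \frac{28946}{11} = \frac{501704}{11}$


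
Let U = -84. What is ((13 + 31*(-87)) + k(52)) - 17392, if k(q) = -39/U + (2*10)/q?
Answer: -7307355/364 ≈ -20075.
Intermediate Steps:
k(q) = 13/28 + 20/q (k(q) = -39/(-84) + (2*10)/q = -39*(-1/84) + 20/q = 13/28 + 20/q)
((13 + 31*(-87)) + k(52)) - 17392 = ((13 + 31*(-87)) + (13/28 + 20/52)) - 17392 = ((13 - 2697) + (13/28 + 20*(1/52))) - 17392 = (-2684 + (13/28 + 5/13)) - 17392 = (-2684 + 309/364) - 17392 = -976667/364 - 17392 = -7307355/364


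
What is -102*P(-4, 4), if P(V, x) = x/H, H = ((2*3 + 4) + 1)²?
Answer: -408/121 ≈ -3.3719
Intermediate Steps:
H = 121 (H = ((6 + 4) + 1)² = (10 + 1)² = 11² = 121)
P(V, x) = x/121
-102*P(-4, 4) = -102*4/121 = -408/121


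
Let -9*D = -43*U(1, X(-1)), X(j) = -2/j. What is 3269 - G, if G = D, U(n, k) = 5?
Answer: 29206/9 ≈ 3245.1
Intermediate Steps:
D = 215/9 (D = -(-43)*5/9 = -1/9*(-215) = 215/9 ≈ 23.889)
G = 215/9 ≈ 23.889
3269 - G = 3269 - 1*215/9 = 3269 - 215/9 = 29206/9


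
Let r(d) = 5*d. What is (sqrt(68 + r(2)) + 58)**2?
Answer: (58 + sqrt(78))**2 ≈ 4466.5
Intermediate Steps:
(sqrt(68 + r(2)) + 58)**2 = (sqrt(68 + 5*2) + 58)**2 = (sqrt(68 + 10) + 58)**2 = (sqrt(78) + 58)**2 = (58 + sqrt(78))**2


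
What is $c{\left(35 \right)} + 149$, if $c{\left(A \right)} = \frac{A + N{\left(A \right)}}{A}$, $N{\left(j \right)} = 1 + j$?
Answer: $\frac{5286}{35} \approx 151.03$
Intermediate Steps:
$c{\left(A \right)} = \frac{1 + 2 A}{A}$ ($c{\left(A \right)} = \frac{A + \left(1 + A\right)}{A} = \frac{1 + 2 A}{A}$)
$c{\left(35 \right)} + 149 = \left(2 + \frac{1}{35}\right) + 149 = \frac{71}{35} + 149 = \frac{5286}{35}$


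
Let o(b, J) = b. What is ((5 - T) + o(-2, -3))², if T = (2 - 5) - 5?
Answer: 121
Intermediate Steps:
T = -8 (T = -3 - 5 = -8)
((5 - T) + o(-2, -3))² = ((5 - 1*(-8)) - 2)² = ((5 + 8) - 2)² = (13 - 2)² = 11² = 121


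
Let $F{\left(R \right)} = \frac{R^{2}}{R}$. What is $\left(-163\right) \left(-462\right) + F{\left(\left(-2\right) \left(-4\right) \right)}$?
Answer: $75314$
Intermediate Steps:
$F{\left(R \right)} = R$
$\left(-163\right) \left(-462\right) + F{\left(\left(-2\right) \left(-4\right) \right)} = \left(-163\right) \left(-462\right) - -8 = 75306 + 8 = 75314$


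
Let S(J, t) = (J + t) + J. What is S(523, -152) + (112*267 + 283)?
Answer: 31081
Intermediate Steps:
S(J, t) = t + 2*J
S(523, -152) + (112*267 + 283) = (-152 + 2*523) + (112*267 + 283) = (-152 + 1046) + (29904 + 283) = 894 + 30187 = 31081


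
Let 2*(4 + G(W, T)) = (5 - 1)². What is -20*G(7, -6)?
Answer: -80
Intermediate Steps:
G(W, T) = 4 (G(W, T) = -4 + (5 - 1)²/2 = -4 + (½)*4² = -4 + (½)*16 = -4 + 8 = 4)
-20*G(7, -6) = -20*4 = -80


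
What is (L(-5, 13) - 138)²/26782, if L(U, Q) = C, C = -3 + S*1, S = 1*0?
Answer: 19881/26782 ≈ 0.74233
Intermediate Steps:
S = 0
C = -3 (C = -3 + 0*1 = -3 + 0 = -3)
L(U, Q) = -3
(L(-5, 13) - 138)²/26782 = (-3 - 138)²/26782 = (-141)²*(1/26782) = 19881*(1/26782) = 19881/26782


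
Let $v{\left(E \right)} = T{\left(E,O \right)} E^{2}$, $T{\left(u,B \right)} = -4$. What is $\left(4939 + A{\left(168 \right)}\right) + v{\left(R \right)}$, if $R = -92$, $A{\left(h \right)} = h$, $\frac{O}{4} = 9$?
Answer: $-28749$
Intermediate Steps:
$O = 36$ ($O = 4 \cdot 9 = 36$)
$v{\left(E \right)} = - 4 E^{2}$
$\left(4939 + A{\left(168 \right)}\right) + v{\left(R \right)} = \left(4939 + 168\right) - 4 \left(-92\right)^{2} = 5107 - 33856 = -28749$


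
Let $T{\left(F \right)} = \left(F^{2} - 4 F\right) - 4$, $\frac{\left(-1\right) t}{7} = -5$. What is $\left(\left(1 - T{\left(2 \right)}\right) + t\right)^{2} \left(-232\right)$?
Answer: $-449152$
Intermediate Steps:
$t = 35$ ($t = \left(-7\right) \left(-5\right) = 35$)
$T{\left(F \right)} = -4 + F^{2} - 4 F$
$\left(\left(1 - T{\left(2 \right)}\right) + t\right)^{2} \left(-232\right) = \left(\left(1 - \left(-4 + 2^{2} - 8\right)\right) + 35\right)^{2} \left(-232\right) = \left(\left(1 - \left(-4 + 4 - 8\right)\right) + 35\right)^{2} \left(-232\right) = \left(\left(1 - -8\right) + 35\right)^{2} \left(-232\right) = \left(\left(1 + 8\right) + 35\right)^{2} \left(-232\right) = \left(9 + 35\right)^{2} \left(-232\right) = 44^{2} \left(-232\right) = 1936 \left(-232\right) = -449152$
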